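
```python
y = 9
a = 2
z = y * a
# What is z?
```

Answer: 18

Derivation:
Trace (tracking z):
y = 9  # -> y = 9
a = 2  # -> a = 2
z = y * a  # -> z = 18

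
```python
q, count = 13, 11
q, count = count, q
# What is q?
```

Trace (tracking q):
q, count = (13, 11)  # -> q = 13, count = 11
q, count = (count, q)  # -> q = 11, count = 13

Answer: 11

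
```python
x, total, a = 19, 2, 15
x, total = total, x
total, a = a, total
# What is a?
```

Trace (tracking a):
x, total, a = (19, 2, 15)  # -> x = 19, total = 2, a = 15
x, total = (total, x)  # -> x = 2, total = 19
total, a = (a, total)  # -> total = 15, a = 19

Answer: 19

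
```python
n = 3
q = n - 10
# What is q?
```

Trace (tracking q):
n = 3  # -> n = 3
q = n - 10  # -> q = -7

Answer: -7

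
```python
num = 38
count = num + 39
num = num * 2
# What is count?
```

Trace (tracking count):
num = 38  # -> num = 38
count = num + 39  # -> count = 77
num = num * 2  # -> num = 76

Answer: 77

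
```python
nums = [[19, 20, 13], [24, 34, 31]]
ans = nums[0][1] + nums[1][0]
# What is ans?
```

Answer: 44

Derivation:
Trace (tracking ans):
nums = [[19, 20, 13], [24, 34, 31]]  # -> nums = [[19, 20, 13], [24, 34, 31]]
ans = nums[0][1] + nums[1][0]  # -> ans = 44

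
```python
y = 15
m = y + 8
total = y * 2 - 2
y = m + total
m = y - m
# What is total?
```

Answer: 28

Derivation:
Trace (tracking total):
y = 15  # -> y = 15
m = y + 8  # -> m = 23
total = y * 2 - 2  # -> total = 28
y = m + total  # -> y = 51
m = y - m  # -> m = 28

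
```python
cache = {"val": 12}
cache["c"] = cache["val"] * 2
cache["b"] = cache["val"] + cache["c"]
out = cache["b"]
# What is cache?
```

Answer: {'val': 12, 'c': 24, 'b': 36}

Derivation:
Trace (tracking cache):
cache = {'val': 12}  # -> cache = {'val': 12}
cache['c'] = cache['val'] * 2  # -> cache = {'val': 12, 'c': 24}
cache['b'] = cache['val'] + cache['c']  # -> cache = {'val': 12, 'c': 24, 'b': 36}
out = cache['b']  # -> out = 36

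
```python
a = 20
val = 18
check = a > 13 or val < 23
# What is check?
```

Answer: True

Derivation:
Trace (tracking check):
a = 20  # -> a = 20
val = 18  # -> val = 18
check = a > 13 or val < 23  # -> check = True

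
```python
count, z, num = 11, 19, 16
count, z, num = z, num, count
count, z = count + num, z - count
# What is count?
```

Trace (tracking count):
count, z, num = (11, 19, 16)  # -> count = 11, z = 19, num = 16
count, z, num = (z, num, count)  # -> count = 19, z = 16, num = 11
count, z = (count + num, z - count)  # -> count = 30, z = -3

Answer: 30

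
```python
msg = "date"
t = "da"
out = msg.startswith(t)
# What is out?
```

Trace (tracking out):
msg = 'date'  # -> msg = 'date'
t = 'da'  # -> t = 'da'
out = msg.startswith(t)  # -> out = True

Answer: True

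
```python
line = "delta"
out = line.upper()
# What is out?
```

Trace (tracking out):
line = 'delta'  # -> line = 'delta'
out = line.upper()  # -> out = 'DELTA'

Answer: 'DELTA'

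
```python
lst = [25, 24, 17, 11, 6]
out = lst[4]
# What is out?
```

Trace (tracking out):
lst = [25, 24, 17, 11, 6]  # -> lst = [25, 24, 17, 11, 6]
out = lst[4]  # -> out = 6

Answer: 6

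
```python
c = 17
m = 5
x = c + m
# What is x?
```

Trace (tracking x):
c = 17  # -> c = 17
m = 5  # -> m = 5
x = c + m  # -> x = 22

Answer: 22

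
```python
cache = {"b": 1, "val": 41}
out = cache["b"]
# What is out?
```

Trace (tracking out):
cache = {'b': 1, 'val': 41}  # -> cache = {'b': 1, 'val': 41}
out = cache['b']  # -> out = 1

Answer: 1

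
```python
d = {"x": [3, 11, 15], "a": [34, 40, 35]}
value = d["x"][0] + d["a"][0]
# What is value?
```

Trace (tracking value):
d = {'x': [3, 11, 15], 'a': [34, 40, 35]}  # -> d = {'x': [3, 11, 15], 'a': [34, 40, 35]}
value = d['x'][0] + d['a'][0]  # -> value = 37

Answer: 37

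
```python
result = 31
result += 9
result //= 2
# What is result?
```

Answer: 20

Derivation:
Trace (tracking result):
result = 31  # -> result = 31
result += 9  # -> result = 40
result //= 2  # -> result = 20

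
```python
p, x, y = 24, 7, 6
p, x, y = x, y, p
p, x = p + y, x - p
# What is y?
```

Answer: 24

Derivation:
Trace (tracking y):
p, x, y = (24, 7, 6)  # -> p = 24, x = 7, y = 6
p, x, y = (x, y, p)  # -> p = 7, x = 6, y = 24
p, x = (p + y, x - p)  # -> p = 31, x = -1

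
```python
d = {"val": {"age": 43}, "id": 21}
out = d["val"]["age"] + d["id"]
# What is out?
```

Answer: 64

Derivation:
Trace (tracking out):
d = {'val': {'age': 43}, 'id': 21}  # -> d = {'val': {'age': 43}, 'id': 21}
out = d['val']['age'] + d['id']  # -> out = 64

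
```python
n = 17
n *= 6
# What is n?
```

Trace (tracking n):
n = 17  # -> n = 17
n *= 6  # -> n = 102

Answer: 102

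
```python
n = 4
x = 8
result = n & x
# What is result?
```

Answer: 0

Derivation:
Trace (tracking result):
n = 4  # -> n = 4
x = 8  # -> x = 8
result = n & x  # -> result = 0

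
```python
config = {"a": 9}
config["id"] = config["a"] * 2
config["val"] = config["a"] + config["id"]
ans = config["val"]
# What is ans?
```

Trace (tracking ans):
config = {'a': 9}  # -> config = {'a': 9}
config['id'] = config['a'] * 2  # -> config = {'a': 9, 'id': 18}
config['val'] = config['a'] + config['id']  # -> config = {'a': 9, 'id': 18, 'val': 27}
ans = config['val']  # -> ans = 27

Answer: 27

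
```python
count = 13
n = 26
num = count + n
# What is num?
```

Answer: 39

Derivation:
Trace (tracking num):
count = 13  # -> count = 13
n = 26  # -> n = 26
num = count + n  # -> num = 39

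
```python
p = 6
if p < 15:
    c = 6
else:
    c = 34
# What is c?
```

Trace (tracking c):
p = 6  # -> p = 6
if p < 15:  # condition is True
    c = 6  # -> c = 6

Answer: 6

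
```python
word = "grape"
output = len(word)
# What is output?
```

Answer: 5

Derivation:
Trace (tracking output):
word = 'grape'  # -> word = 'grape'
output = len(word)  # -> output = 5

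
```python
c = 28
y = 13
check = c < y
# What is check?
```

Answer: False

Derivation:
Trace (tracking check):
c = 28  # -> c = 28
y = 13  # -> y = 13
check = c < y  # -> check = False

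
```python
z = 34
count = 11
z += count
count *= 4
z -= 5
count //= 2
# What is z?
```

Answer: 40

Derivation:
Trace (tracking z):
z = 34  # -> z = 34
count = 11  # -> count = 11
z += count  # -> z = 45
count *= 4  # -> count = 44
z -= 5  # -> z = 40
count //= 2  # -> count = 22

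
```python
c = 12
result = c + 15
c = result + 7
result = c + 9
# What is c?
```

Trace (tracking c):
c = 12  # -> c = 12
result = c + 15  # -> result = 27
c = result + 7  # -> c = 34
result = c + 9  # -> result = 43

Answer: 34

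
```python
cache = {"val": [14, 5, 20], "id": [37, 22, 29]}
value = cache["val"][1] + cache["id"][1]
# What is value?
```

Trace (tracking value):
cache = {'val': [14, 5, 20], 'id': [37, 22, 29]}  # -> cache = {'val': [14, 5, 20], 'id': [37, 22, 29]}
value = cache['val'][1] + cache['id'][1]  # -> value = 27

Answer: 27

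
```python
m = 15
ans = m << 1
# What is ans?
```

Trace (tracking ans):
m = 15  # -> m = 15
ans = m << 1  # -> ans = 30

Answer: 30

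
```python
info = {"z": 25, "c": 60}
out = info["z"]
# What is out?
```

Trace (tracking out):
info = {'z': 25, 'c': 60}  # -> info = {'z': 25, 'c': 60}
out = info['z']  # -> out = 25

Answer: 25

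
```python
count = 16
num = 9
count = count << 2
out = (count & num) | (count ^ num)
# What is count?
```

Trace (tracking count):
count = 16  # -> count = 16
num = 9  # -> num = 9
count = count << 2  # -> count = 64
out = count & num | count ^ num  # -> out = 73

Answer: 64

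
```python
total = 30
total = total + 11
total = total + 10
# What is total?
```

Trace (tracking total):
total = 30  # -> total = 30
total = total + 11  # -> total = 41
total = total + 10  # -> total = 51

Answer: 51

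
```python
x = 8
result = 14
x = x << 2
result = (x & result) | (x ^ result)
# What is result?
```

Trace (tracking result):
x = 8  # -> x = 8
result = 14  # -> result = 14
x = x << 2  # -> x = 32
result = x & result | x ^ result  # -> result = 46

Answer: 46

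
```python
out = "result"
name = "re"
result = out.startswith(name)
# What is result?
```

Answer: True

Derivation:
Trace (tracking result):
out = 'result'  # -> out = 'result'
name = 're'  # -> name = 're'
result = out.startswith(name)  # -> result = True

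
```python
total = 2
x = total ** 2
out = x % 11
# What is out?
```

Trace (tracking out):
total = 2  # -> total = 2
x = total ** 2  # -> x = 4
out = x % 11  # -> out = 4

Answer: 4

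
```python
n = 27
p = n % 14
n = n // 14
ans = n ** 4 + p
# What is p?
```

Answer: 13

Derivation:
Trace (tracking p):
n = 27  # -> n = 27
p = n % 14  # -> p = 13
n = n // 14  # -> n = 1
ans = n ** 4 + p  # -> ans = 14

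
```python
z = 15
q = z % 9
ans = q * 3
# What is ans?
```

Answer: 18

Derivation:
Trace (tracking ans):
z = 15  # -> z = 15
q = z % 9  # -> q = 6
ans = q * 3  # -> ans = 18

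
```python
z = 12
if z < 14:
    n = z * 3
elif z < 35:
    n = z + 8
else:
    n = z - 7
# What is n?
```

Trace (tracking n):
z = 12  # -> z = 12
if z < 14:  # condition is True
    n = z * 3  # -> n = 36

Answer: 36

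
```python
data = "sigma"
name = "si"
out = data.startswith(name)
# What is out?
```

Trace (tracking out):
data = 'sigma'  # -> data = 'sigma'
name = 'si'  # -> name = 'si'
out = data.startswith(name)  # -> out = True

Answer: True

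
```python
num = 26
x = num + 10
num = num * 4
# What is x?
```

Trace (tracking x):
num = 26  # -> num = 26
x = num + 10  # -> x = 36
num = num * 4  # -> num = 104

Answer: 36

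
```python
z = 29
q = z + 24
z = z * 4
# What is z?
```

Trace (tracking z):
z = 29  # -> z = 29
q = z + 24  # -> q = 53
z = z * 4  # -> z = 116

Answer: 116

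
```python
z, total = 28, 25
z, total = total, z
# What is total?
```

Answer: 28

Derivation:
Trace (tracking total):
z, total = (28, 25)  # -> z = 28, total = 25
z, total = (total, z)  # -> z = 25, total = 28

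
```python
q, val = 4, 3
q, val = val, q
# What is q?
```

Answer: 3

Derivation:
Trace (tracking q):
q, val = (4, 3)  # -> q = 4, val = 3
q, val = (val, q)  # -> q = 3, val = 4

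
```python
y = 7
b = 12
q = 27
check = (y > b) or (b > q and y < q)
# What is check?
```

Answer: False

Derivation:
Trace (tracking check):
y = 7  # -> y = 7
b = 12  # -> b = 12
q = 27  # -> q = 27
check = y > b or (b > q and y < q)  # -> check = False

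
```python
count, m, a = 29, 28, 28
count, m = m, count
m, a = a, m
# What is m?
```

Answer: 28

Derivation:
Trace (tracking m):
count, m, a = (29, 28, 28)  # -> count = 29, m = 28, a = 28
count, m = (m, count)  # -> count = 28, m = 29
m, a = (a, m)  # -> m = 28, a = 29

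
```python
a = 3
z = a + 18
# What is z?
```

Answer: 21

Derivation:
Trace (tracking z):
a = 3  # -> a = 3
z = a + 18  # -> z = 21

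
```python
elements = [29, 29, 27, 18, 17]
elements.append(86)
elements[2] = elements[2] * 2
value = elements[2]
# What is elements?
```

Trace (tracking elements):
elements = [29, 29, 27, 18, 17]  # -> elements = [29, 29, 27, 18, 17]
elements.append(86)  # -> elements = [29, 29, 27, 18, 17, 86]
elements[2] = elements[2] * 2  # -> elements = [29, 29, 54, 18, 17, 86]
value = elements[2]  # -> value = 54

Answer: [29, 29, 54, 18, 17, 86]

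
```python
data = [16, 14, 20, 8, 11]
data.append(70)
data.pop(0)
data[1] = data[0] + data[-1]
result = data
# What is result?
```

Answer: [14, 84, 8, 11, 70]

Derivation:
Trace (tracking result):
data = [16, 14, 20, 8, 11]  # -> data = [16, 14, 20, 8, 11]
data.append(70)  # -> data = [16, 14, 20, 8, 11, 70]
data.pop(0)  # -> data = [14, 20, 8, 11, 70]
data[1] = data[0] + data[-1]  # -> data = [14, 84, 8, 11, 70]
result = data  # -> result = [14, 84, 8, 11, 70]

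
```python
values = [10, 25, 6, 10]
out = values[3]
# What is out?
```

Answer: 10

Derivation:
Trace (tracking out):
values = [10, 25, 6, 10]  # -> values = [10, 25, 6, 10]
out = values[3]  # -> out = 10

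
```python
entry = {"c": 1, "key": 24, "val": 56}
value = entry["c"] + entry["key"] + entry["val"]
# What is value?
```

Answer: 81

Derivation:
Trace (tracking value):
entry = {'c': 1, 'key': 24, 'val': 56}  # -> entry = {'c': 1, 'key': 24, 'val': 56}
value = entry['c'] + entry['key'] + entry['val']  # -> value = 81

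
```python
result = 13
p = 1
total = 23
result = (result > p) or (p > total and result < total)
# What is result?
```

Answer: True

Derivation:
Trace (tracking result):
result = 13  # -> result = 13
p = 1  # -> p = 1
total = 23  # -> total = 23
result = result > p or (p > total and result < total)  # -> result = True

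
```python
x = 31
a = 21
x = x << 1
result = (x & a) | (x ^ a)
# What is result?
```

Trace (tracking result):
x = 31  # -> x = 31
a = 21  # -> a = 21
x = x << 1  # -> x = 62
result = x & a | x ^ a  # -> result = 63

Answer: 63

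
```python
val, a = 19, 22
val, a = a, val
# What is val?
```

Trace (tracking val):
val, a = (19, 22)  # -> val = 19, a = 22
val, a = (a, val)  # -> val = 22, a = 19

Answer: 22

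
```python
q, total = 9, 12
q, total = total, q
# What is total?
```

Trace (tracking total):
q, total = (9, 12)  # -> q = 9, total = 12
q, total = (total, q)  # -> q = 12, total = 9

Answer: 9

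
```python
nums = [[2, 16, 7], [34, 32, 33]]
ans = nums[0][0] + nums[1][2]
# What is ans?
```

Trace (tracking ans):
nums = [[2, 16, 7], [34, 32, 33]]  # -> nums = [[2, 16, 7], [34, 32, 33]]
ans = nums[0][0] + nums[1][2]  # -> ans = 35

Answer: 35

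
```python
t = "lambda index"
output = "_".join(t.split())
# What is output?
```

Trace (tracking output):
t = 'lambda index'  # -> t = 'lambda index'
output = '_'.join(t.split())  # -> output = 'lambda_index'

Answer: 'lambda_index'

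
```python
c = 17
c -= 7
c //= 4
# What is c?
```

Answer: 2

Derivation:
Trace (tracking c):
c = 17  # -> c = 17
c -= 7  # -> c = 10
c //= 4  # -> c = 2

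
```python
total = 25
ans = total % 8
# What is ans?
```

Trace (tracking ans):
total = 25  # -> total = 25
ans = total % 8  # -> ans = 1

Answer: 1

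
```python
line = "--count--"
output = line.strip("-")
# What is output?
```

Answer: 'count'

Derivation:
Trace (tracking output):
line = '--count--'  # -> line = '--count--'
output = line.strip('-')  # -> output = 'count'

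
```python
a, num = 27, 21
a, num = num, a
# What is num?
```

Trace (tracking num):
a, num = (27, 21)  # -> a = 27, num = 21
a, num = (num, a)  # -> a = 21, num = 27

Answer: 27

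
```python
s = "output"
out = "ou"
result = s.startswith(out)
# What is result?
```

Answer: True

Derivation:
Trace (tracking result):
s = 'output'  # -> s = 'output'
out = 'ou'  # -> out = 'ou'
result = s.startswith(out)  # -> result = True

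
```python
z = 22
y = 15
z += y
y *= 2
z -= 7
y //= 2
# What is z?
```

Answer: 30

Derivation:
Trace (tracking z):
z = 22  # -> z = 22
y = 15  # -> y = 15
z += y  # -> z = 37
y *= 2  # -> y = 30
z -= 7  # -> z = 30
y //= 2  # -> y = 15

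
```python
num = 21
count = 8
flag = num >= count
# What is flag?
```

Trace (tracking flag):
num = 21  # -> num = 21
count = 8  # -> count = 8
flag = num >= count  # -> flag = True

Answer: True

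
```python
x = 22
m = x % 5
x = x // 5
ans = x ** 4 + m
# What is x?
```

Trace (tracking x):
x = 22  # -> x = 22
m = x % 5  # -> m = 2
x = x // 5  # -> x = 4
ans = x ** 4 + m  # -> ans = 258

Answer: 4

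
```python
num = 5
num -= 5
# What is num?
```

Answer: 0

Derivation:
Trace (tracking num):
num = 5  # -> num = 5
num -= 5  # -> num = 0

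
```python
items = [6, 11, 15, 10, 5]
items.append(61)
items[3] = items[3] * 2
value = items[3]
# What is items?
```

Trace (tracking items):
items = [6, 11, 15, 10, 5]  # -> items = [6, 11, 15, 10, 5]
items.append(61)  # -> items = [6, 11, 15, 10, 5, 61]
items[3] = items[3] * 2  # -> items = [6, 11, 15, 20, 5, 61]
value = items[3]  # -> value = 20

Answer: [6, 11, 15, 20, 5, 61]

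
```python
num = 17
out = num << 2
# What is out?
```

Answer: 68

Derivation:
Trace (tracking out):
num = 17  # -> num = 17
out = num << 2  # -> out = 68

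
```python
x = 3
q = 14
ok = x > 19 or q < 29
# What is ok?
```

Answer: True

Derivation:
Trace (tracking ok):
x = 3  # -> x = 3
q = 14  # -> q = 14
ok = x > 19 or q < 29  # -> ok = True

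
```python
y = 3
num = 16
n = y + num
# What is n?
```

Answer: 19

Derivation:
Trace (tracking n):
y = 3  # -> y = 3
num = 16  # -> num = 16
n = y + num  # -> n = 19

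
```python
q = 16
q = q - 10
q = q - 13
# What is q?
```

Answer: -7

Derivation:
Trace (tracking q):
q = 16  # -> q = 16
q = q - 10  # -> q = 6
q = q - 13  # -> q = -7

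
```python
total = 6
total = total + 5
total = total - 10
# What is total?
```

Trace (tracking total):
total = 6  # -> total = 6
total = total + 5  # -> total = 11
total = total - 10  # -> total = 1

Answer: 1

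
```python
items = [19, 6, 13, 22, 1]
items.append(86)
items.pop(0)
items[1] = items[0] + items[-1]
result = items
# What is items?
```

Answer: [6, 92, 22, 1, 86]

Derivation:
Trace (tracking items):
items = [19, 6, 13, 22, 1]  # -> items = [19, 6, 13, 22, 1]
items.append(86)  # -> items = [19, 6, 13, 22, 1, 86]
items.pop(0)  # -> items = [6, 13, 22, 1, 86]
items[1] = items[0] + items[-1]  # -> items = [6, 92, 22, 1, 86]
result = items  # -> result = [6, 92, 22, 1, 86]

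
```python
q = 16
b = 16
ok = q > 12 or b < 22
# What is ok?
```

Trace (tracking ok):
q = 16  # -> q = 16
b = 16  # -> b = 16
ok = q > 12 or b < 22  # -> ok = True

Answer: True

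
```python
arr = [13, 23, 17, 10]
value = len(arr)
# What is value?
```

Trace (tracking value):
arr = [13, 23, 17, 10]  # -> arr = [13, 23, 17, 10]
value = len(arr)  # -> value = 4

Answer: 4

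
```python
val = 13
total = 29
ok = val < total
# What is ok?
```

Trace (tracking ok):
val = 13  # -> val = 13
total = 29  # -> total = 29
ok = val < total  # -> ok = True

Answer: True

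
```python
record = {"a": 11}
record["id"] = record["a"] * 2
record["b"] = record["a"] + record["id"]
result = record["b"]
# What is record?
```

Answer: {'a': 11, 'id': 22, 'b': 33}

Derivation:
Trace (tracking record):
record = {'a': 11}  # -> record = {'a': 11}
record['id'] = record['a'] * 2  # -> record = {'a': 11, 'id': 22}
record['b'] = record['a'] + record['id']  # -> record = {'a': 11, 'id': 22, 'b': 33}
result = record['b']  # -> result = 33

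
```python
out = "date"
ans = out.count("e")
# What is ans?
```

Answer: 1

Derivation:
Trace (tracking ans):
out = 'date'  # -> out = 'date'
ans = out.count('e')  # -> ans = 1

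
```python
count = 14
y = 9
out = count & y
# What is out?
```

Trace (tracking out):
count = 14  # -> count = 14
y = 9  # -> y = 9
out = count & y  # -> out = 8

Answer: 8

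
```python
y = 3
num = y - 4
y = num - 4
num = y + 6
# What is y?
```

Answer: -5

Derivation:
Trace (tracking y):
y = 3  # -> y = 3
num = y - 4  # -> num = -1
y = num - 4  # -> y = -5
num = y + 6  # -> num = 1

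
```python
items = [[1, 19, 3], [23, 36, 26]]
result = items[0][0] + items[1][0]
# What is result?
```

Trace (tracking result):
items = [[1, 19, 3], [23, 36, 26]]  # -> items = [[1, 19, 3], [23, 36, 26]]
result = items[0][0] + items[1][0]  # -> result = 24

Answer: 24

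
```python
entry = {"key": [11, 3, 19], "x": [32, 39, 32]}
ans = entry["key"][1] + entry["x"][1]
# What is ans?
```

Answer: 42

Derivation:
Trace (tracking ans):
entry = {'key': [11, 3, 19], 'x': [32, 39, 32]}  # -> entry = {'key': [11, 3, 19], 'x': [32, 39, 32]}
ans = entry['key'][1] + entry['x'][1]  # -> ans = 42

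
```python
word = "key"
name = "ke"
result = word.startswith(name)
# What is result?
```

Answer: True

Derivation:
Trace (tracking result):
word = 'key'  # -> word = 'key'
name = 'ke'  # -> name = 'ke'
result = word.startswith(name)  # -> result = True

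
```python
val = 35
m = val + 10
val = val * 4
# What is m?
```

Answer: 45

Derivation:
Trace (tracking m):
val = 35  # -> val = 35
m = val + 10  # -> m = 45
val = val * 4  # -> val = 140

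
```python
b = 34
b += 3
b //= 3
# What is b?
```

Trace (tracking b):
b = 34  # -> b = 34
b += 3  # -> b = 37
b //= 3  # -> b = 12

Answer: 12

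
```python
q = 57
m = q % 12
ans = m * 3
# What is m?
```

Answer: 9

Derivation:
Trace (tracking m):
q = 57  # -> q = 57
m = q % 12  # -> m = 9
ans = m * 3  # -> ans = 27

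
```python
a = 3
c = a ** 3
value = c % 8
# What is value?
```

Trace (tracking value):
a = 3  # -> a = 3
c = a ** 3  # -> c = 27
value = c % 8  # -> value = 3

Answer: 3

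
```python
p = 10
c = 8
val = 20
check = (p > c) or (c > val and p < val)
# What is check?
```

Answer: True

Derivation:
Trace (tracking check):
p = 10  # -> p = 10
c = 8  # -> c = 8
val = 20  # -> val = 20
check = p > c or (c > val and p < val)  # -> check = True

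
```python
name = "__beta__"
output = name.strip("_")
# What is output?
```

Answer: 'beta'

Derivation:
Trace (tracking output):
name = '__beta__'  # -> name = '__beta__'
output = name.strip('_')  # -> output = 'beta'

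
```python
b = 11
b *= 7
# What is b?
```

Trace (tracking b):
b = 11  # -> b = 11
b *= 7  # -> b = 77

Answer: 77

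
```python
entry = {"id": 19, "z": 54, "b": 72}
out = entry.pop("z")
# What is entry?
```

Trace (tracking entry):
entry = {'id': 19, 'z': 54, 'b': 72}  # -> entry = {'id': 19, 'z': 54, 'b': 72}
out = entry.pop('z')  # -> out = 54

Answer: {'id': 19, 'b': 72}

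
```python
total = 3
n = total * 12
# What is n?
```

Trace (tracking n):
total = 3  # -> total = 3
n = total * 12  # -> n = 36

Answer: 36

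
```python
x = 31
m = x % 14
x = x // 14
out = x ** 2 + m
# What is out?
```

Answer: 7

Derivation:
Trace (tracking out):
x = 31  # -> x = 31
m = x % 14  # -> m = 3
x = x // 14  # -> x = 2
out = x ** 2 + m  # -> out = 7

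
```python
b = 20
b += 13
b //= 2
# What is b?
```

Trace (tracking b):
b = 20  # -> b = 20
b += 13  # -> b = 33
b //= 2  # -> b = 16

Answer: 16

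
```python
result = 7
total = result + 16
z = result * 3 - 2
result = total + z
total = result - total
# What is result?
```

Answer: 42

Derivation:
Trace (tracking result):
result = 7  # -> result = 7
total = result + 16  # -> total = 23
z = result * 3 - 2  # -> z = 19
result = total + z  # -> result = 42
total = result - total  # -> total = 19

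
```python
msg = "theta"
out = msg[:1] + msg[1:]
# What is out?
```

Answer: 'theta'

Derivation:
Trace (tracking out):
msg = 'theta'  # -> msg = 'theta'
out = msg[:1] + msg[1:]  # -> out = 'theta'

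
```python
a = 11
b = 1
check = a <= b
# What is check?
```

Answer: False

Derivation:
Trace (tracking check):
a = 11  # -> a = 11
b = 1  # -> b = 1
check = a <= b  # -> check = False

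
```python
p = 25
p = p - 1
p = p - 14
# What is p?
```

Answer: 10

Derivation:
Trace (tracking p):
p = 25  # -> p = 25
p = p - 1  # -> p = 24
p = p - 14  # -> p = 10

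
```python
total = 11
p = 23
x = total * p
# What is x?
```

Trace (tracking x):
total = 11  # -> total = 11
p = 23  # -> p = 23
x = total * p  # -> x = 253

Answer: 253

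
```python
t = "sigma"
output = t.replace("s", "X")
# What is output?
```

Trace (tracking output):
t = 'sigma'  # -> t = 'sigma'
output = t.replace('s', 'X')  # -> output = 'Xigma'

Answer: 'Xigma'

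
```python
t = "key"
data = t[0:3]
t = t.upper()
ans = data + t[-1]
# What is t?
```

Trace (tracking t):
t = 'key'  # -> t = 'key'
data = t[0:3]  # -> data = 'key'
t = t.upper()  # -> t = 'KEY'
ans = data + t[-1]  # -> ans = 'keyY'

Answer: 'KEY'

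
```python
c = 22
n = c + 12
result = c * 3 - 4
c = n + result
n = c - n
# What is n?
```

Answer: 62

Derivation:
Trace (tracking n):
c = 22  # -> c = 22
n = c + 12  # -> n = 34
result = c * 3 - 4  # -> result = 62
c = n + result  # -> c = 96
n = c - n  # -> n = 62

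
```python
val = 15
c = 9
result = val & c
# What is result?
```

Trace (tracking result):
val = 15  # -> val = 15
c = 9  # -> c = 9
result = val & c  # -> result = 9

Answer: 9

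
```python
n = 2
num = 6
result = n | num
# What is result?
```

Answer: 6

Derivation:
Trace (tracking result):
n = 2  # -> n = 2
num = 6  # -> num = 6
result = n | num  # -> result = 6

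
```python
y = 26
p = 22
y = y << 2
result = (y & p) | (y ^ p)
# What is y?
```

Answer: 104

Derivation:
Trace (tracking y):
y = 26  # -> y = 26
p = 22  # -> p = 22
y = y << 2  # -> y = 104
result = y & p | y ^ p  # -> result = 126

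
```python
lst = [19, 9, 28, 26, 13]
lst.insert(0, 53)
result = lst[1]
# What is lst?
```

Trace (tracking lst):
lst = [19, 9, 28, 26, 13]  # -> lst = [19, 9, 28, 26, 13]
lst.insert(0, 53)  # -> lst = [53, 19, 9, 28, 26, 13]
result = lst[1]  # -> result = 19

Answer: [53, 19, 9, 28, 26, 13]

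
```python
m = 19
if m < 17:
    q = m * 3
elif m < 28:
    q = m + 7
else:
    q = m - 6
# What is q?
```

Answer: 26

Derivation:
Trace (tracking q):
m = 19  # -> m = 19
if m < 17:  # condition is False
elif m < 28:  # condition is True
    q = m + 7  # -> q = 26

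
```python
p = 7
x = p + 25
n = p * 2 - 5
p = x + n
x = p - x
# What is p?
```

Answer: 41

Derivation:
Trace (tracking p):
p = 7  # -> p = 7
x = p + 25  # -> x = 32
n = p * 2 - 5  # -> n = 9
p = x + n  # -> p = 41
x = p - x  # -> x = 9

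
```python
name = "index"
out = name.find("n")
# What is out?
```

Answer: 1

Derivation:
Trace (tracking out):
name = 'index'  # -> name = 'index'
out = name.find('n')  # -> out = 1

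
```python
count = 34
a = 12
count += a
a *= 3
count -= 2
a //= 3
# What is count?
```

Trace (tracking count):
count = 34  # -> count = 34
a = 12  # -> a = 12
count += a  # -> count = 46
a *= 3  # -> a = 36
count -= 2  # -> count = 44
a //= 3  # -> a = 12

Answer: 44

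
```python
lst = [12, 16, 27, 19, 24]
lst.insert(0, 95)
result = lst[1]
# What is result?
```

Answer: 12

Derivation:
Trace (tracking result):
lst = [12, 16, 27, 19, 24]  # -> lst = [12, 16, 27, 19, 24]
lst.insert(0, 95)  # -> lst = [95, 12, 16, 27, 19, 24]
result = lst[1]  # -> result = 12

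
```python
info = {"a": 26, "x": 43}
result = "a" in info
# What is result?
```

Trace (tracking result):
info = {'a': 26, 'x': 43}  # -> info = {'a': 26, 'x': 43}
result = 'a' in info  # -> result = True

Answer: True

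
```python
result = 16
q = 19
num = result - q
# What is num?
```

Trace (tracking num):
result = 16  # -> result = 16
q = 19  # -> q = 19
num = result - q  # -> num = -3

Answer: -3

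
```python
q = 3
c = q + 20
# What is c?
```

Trace (tracking c):
q = 3  # -> q = 3
c = q + 20  # -> c = 23

Answer: 23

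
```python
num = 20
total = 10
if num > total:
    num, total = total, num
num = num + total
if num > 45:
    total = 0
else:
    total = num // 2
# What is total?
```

Answer: 15

Derivation:
Trace (tracking total):
num = 20  # -> num = 20
total = 10  # -> total = 10
if num > total:  # condition is True
    num, total = (total, num)  # -> num = 10, total = 20
num = num + total  # -> num = 30
if num > 45:  # condition is False
else:
    total = num // 2  # -> total = 15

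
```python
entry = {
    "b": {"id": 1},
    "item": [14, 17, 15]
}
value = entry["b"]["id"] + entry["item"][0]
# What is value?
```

Trace (tracking value):
entry = {'b': {'id': 1}, 'item': [14, 17, 15]}  # -> entry = {'b': {'id': 1}, 'item': [14, 17, 15]}
value = entry['b']['id'] + entry['item'][0]  # -> value = 15

Answer: 15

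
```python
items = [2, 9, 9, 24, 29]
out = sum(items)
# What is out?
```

Trace (tracking out):
items = [2, 9, 9, 24, 29]  # -> items = [2, 9, 9, 24, 29]
out = sum(items)  # -> out = 73

Answer: 73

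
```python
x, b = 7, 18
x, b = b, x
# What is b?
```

Trace (tracking b):
x, b = (7, 18)  # -> x = 7, b = 18
x, b = (b, x)  # -> x = 18, b = 7

Answer: 7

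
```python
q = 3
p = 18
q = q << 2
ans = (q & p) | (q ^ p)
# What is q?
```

Trace (tracking q):
q = 3  # -> q = 3
p = 18  # -> p = 18
q = q << 2  # -> q = 12
ans = q & p | q ^ p  # -> ans = 30

Answer: 12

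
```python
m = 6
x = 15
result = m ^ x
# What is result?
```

Trace (tracking result):
m = 6  # -> m = 6
x = 15  # -> x = 15
result = m ^ x  # -> result = 9

Answer: 9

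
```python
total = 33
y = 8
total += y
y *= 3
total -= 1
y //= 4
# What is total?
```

Trace (tracking total):
total = 33  # -> total = 33
y = 8  # -> y = 8
total += y  # -> total = 41
y *= 3  # -> y = 24
total -= 1  # -> total = 40
y //= 4  # -> y = 6

Answer: 40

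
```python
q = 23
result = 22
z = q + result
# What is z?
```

Trace (tracking z):
q = 23  # -> q = 23
result = 22  # -> result = 22
z = q + result  # -> z = 45

Answer: 45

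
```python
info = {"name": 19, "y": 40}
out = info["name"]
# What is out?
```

Answer: 19

Derivation:
Trace (tracking out):
info = {'name': 19, 'y': 40}  # -> info = {'name': 19, 'y': 40}
out = info['name']  # -> out = 19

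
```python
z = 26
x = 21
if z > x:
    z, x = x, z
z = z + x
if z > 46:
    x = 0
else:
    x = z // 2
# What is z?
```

Answer: 47

Derivation:
Trace (tracking z):
z = 26  # -> z = 26
x = 21  # -> x = 21
if z > x:  # condition is True
    z, x = (x, z)  # -> z = 21, x = 26
z = z + x  # -> z = 47
if z > 46:  # condition is True
    x = 0  # -> x = 0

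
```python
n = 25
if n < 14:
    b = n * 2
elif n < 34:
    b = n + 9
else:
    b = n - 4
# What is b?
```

Answer: 34

Derivation:
Trace (tracking b):
n = 25  # -> n = 25
if n < 14:  # condition is False
elif n < 34:  # condition is True
    b = n + 9  # -> b = 34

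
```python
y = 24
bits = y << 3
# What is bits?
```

Trace (tracking bits):
y = 24  # -> y = 24
bits = y << 3  # -> bits = 192

Answer: 192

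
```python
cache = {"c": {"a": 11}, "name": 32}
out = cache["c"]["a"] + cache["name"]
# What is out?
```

Trace (tracking out):
cache = {'c': {'a': 11}, 'name': 32}  # -> cache = {'c': {'a': 11}, 'name': 32}
out = cache['c']['a'] + cache['name']  # -> out = 43

Answer: 43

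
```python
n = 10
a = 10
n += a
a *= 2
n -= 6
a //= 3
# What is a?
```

Answer: 6

Derivation:
Trace (tracking a):
n = 10  # -> n = 10
a = 10  # -> a = 10
n += a  # -> n = 20
a *= 2  # -> a = 20
n -= 6  # -> n = 14
a //= 3  # -> a = 6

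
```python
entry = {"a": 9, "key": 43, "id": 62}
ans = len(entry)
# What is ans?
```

Trace (tracking ans):
entry = {'a': 9, 'key': 43, 'id': 62}  # -> entry = {'a': 9, 'key': 43, 'id': 62}
ans = len(entry)  # -> ans = 3

Answer: 3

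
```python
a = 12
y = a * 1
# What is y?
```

Answer: 12

Derivation:
Trace (tracking y):
a = 12  # -> a = 12
y = a * 1  # -> y = 12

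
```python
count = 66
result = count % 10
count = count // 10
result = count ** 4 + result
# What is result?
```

Trace (tracking result):
count = 66  # -> count = 66
result = count % 10  # -> result = 6
count = count // 10  # -> count = 6
result = count ** 4 + result  # -> result = 1302

Answer: 1302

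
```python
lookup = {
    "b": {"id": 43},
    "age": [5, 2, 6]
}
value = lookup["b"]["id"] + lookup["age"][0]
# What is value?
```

Answer: 48

Derivation:
Trace (tracking value):
lookup = {'b': {'id': 43}, 'age': [5, 2, 6]}  # -> lookup = {'b': {'id': 43}, 'age': [5, 2, 6]}
value = lookup['b']['id'] + lookup['age'][0]  # -> value = 48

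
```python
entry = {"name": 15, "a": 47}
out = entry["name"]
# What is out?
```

Answer: 15

Derivation:
Trace (tracking out):
entry = {'name': 15, 'a': 47}  # -> entry = {'name': 15, 'a': 47}
out = entry['name']  # -> out = 15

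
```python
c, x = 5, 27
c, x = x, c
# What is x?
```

Answer: 5

Derivation:
Trace (tracking x):
c, x = (5, 27)  # -> c = 5, x = 27
c, x = (x, c)  # -> c = 27, x = 5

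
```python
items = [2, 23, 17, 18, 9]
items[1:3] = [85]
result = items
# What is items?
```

Answer: [2, 85, 18, 9]

Derivation:
Trace (tracking items):
items = [2, 23, 17, 18, 9]  # -> items = [2, 23, 17, 18, 9]
items[1:3] = [85]  # -> items = [2, 85, 18, 9]
result = items  # -> result = [2, 85, 18, 9]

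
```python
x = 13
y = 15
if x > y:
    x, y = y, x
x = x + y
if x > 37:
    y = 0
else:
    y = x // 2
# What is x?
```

Answer: 28

Derivation:
Trace (tracking x):
x = 13  # -> x = 13
y = 15  # -> y = 15
if x > y:  # condition is False
x = x + y  # -> x = 28
if x > 37:  # condition is False
else:
    y = x // 2  # -> y = 14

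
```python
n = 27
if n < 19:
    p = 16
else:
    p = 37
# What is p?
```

Trace (tracking p):
n = 27  # -> n = 27
if n < 19:  # condition is False
else:
    p = 37  # -> p = 37

Answer: 37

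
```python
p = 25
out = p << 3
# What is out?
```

Answer: 200

Derivation:
Trace (tracking out):
p = 25  # -> p = 25
out = p << 3  # -> out = 200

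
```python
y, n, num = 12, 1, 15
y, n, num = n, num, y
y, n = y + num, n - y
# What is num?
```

Answer: 12

Derivation:
Trace (tracking num):
y, n, num = (12, 1, 15)  # -> y = 12, n = 1, num = 15
y, n, num = (n, num, y)  # -> y = 1, n = 15, num = 12
y, n = (y + num, n - y)  # -> y = 13, n = 14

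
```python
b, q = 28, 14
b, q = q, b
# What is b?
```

Trace (tracking b):
b, q = (28, 14)  # -> b = 28, q = 14
b, q = (q, b)  # -> b = 14, q = 28

Answer: 14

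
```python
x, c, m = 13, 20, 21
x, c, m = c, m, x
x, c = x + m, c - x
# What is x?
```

Trace (tracking x):
x, c, m = (13, 20, 21)  # -> x = 13, c = 20, m = 21
x, c, m = (c, m, x)  # -> x = 20, c = 21, m = 13
x, c = (x + m, c - x)  # -> x = 33, c = 1

Answer: 33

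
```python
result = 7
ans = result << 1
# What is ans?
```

Answer: 14

Derivation:
Trace (tracking ans):
result = 7  # -> result = 7
ans = result << 1  # -> ans = 14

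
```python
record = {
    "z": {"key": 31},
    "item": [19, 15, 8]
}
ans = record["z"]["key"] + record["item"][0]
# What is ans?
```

Trace (tracking ans):
record = {'z': {'key': 31}, 'item': [19, 15, 8]}  # -> record = {'z': {'key': 31}, 'item': [19, 15, 8]}
ans = record['z']['key'] + record['item'][0]  # -> ans = 50

Answer: 50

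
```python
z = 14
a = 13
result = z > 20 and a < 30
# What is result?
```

Answer: False

Derivation:
Trace (tracking result):
z = 14  # -> z = 14
a = 13  # -> a = 13
result = z > 20 and a < 30  # -> result = False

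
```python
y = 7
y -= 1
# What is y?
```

Trace (tracking y):
y = 7  # -> y = 7
y -= 1  # -> y = 6

Answer: 6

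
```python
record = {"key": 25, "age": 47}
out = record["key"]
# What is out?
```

Answer: 25

Derivation:
Trace (tracking out):
record = {'key': 25, 'age': 47}  # -> record = {'key': 25, 'age': 47}
out = record['key']  # -> out = 25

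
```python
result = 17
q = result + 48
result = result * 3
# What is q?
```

Answer: 65

Derivation:
Trace (tracking q):
result = 17  # -> result = 17
q = result + 48  # -> q = 65
result = result * 3  # -> result = 51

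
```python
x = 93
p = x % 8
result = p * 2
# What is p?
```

Trace (tracking p):
x = 93  # -> x = 93
p = x % 8  # -> p = 5
result = p * 2  # -> result = 10

Answer: 5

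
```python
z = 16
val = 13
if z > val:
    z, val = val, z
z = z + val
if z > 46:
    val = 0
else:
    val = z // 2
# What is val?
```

Answer: 14

Derivation:
Trace (tracking val):
z = 16  # -> z = 16
val = 13  # -> val = 13
if z > val:  # condition is True
    z, val = (val, z)  # -> z = 13, val = 16
z = z + val  # -> z = 29
if z > 46:  # condition is False
else:
    val = z // 2  # -> val = 14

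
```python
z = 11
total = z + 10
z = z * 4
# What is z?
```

Trace (tracking z):
z = 11  # -> z = 11
total = z + 10  # -> total = 21
z = z * 4  # -> z = 44

Answer: 44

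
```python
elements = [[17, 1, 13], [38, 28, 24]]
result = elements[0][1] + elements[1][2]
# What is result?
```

Answer: 25

Derivation:
Trace (tracking result):
elements = [[17, 1, 13], [38, 28, 24]]  # -> elements = [[17, 1, 13], [38, 28, 24]]
result = elements[0][1] + elements[1][2]  # -> result = 25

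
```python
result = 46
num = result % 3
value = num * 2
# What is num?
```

Answer: 1

Derivation:
Trace (tracking num):
result = 46  # -> result = 46
num = result % 3  # -> num = 1
value = num * 2  # -> value = 2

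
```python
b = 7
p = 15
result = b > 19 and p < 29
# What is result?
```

Answer: False

Derivation:
Trace (tracking result):
b = 7  # -> b = 7
p = 15  # -> p = 15
result = b > 19 and p < 29  # -> result = False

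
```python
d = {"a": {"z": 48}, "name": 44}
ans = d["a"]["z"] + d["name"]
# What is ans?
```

Trace (tracking ans):
d = {'a': {'z': 48}, 'name': 44}  # -> d = {'a': {'z': 48}, 'name': 44}
ans = d['a']['z'] + d['name']  # -> ans = 92

Answer: 92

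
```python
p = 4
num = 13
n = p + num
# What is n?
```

Trace (tracking n):
p = 4  # -> p = 4
num = 13  # -> num = 13
n = p + num  # -> n = 17

Answer: 17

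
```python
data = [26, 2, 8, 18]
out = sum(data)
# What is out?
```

Trace (tracking out):
data = [26, 2, 8, 18]  # -> data = [26, 2, 8, 18]
out = sum(data)  # -> out = 54

Answer: 54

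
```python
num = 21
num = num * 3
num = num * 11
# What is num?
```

Trace (tracking num):
num = 21  # -> num = 21
num = num * 3  # -> num = 63
num = num * 11  # -> num = 693

Answer: 693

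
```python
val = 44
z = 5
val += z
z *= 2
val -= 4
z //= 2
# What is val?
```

Trace (tracking val):
val = 44  # -> val = 44
z = 5  # -> z = 5
val += z  # -> val = 49
z *= 2  # -> z = 10
val -= 4  # -> val = 45
z //= 2  # -> z = 5

Answer: 45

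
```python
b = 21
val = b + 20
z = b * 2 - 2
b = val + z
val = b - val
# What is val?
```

Answer: 40

Derivation:
Trace (tracking val):
b = 21  # -> b = 21
val = b + 20  # -> val = 41
z = b * 2 - 2  # -> z = 40
b = val + z  # -> b = 81
val = b - val  # -> val = 40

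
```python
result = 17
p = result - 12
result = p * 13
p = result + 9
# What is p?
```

Trace (tracking p):
result = 17  # -> result = 17
p = result - 12  # -> p = 5
result = p * 13  # -> result = 65
p = result + 9  # -> p = 74

Answer: 74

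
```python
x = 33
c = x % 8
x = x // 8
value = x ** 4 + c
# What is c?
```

Answer: 1

Derivation:
Trace (tracking c):
x = 33  # -> x = 33
c = x % 8  # -> c = 1
x = x // 8  # -> x = 4
value = x ** 4 + c  # -> value = 257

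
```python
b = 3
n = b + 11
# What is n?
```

Answer: 14

Derivation:
Trace (tracking n):
b = 3  # -> b = 3
n = b + 11  # -> n = 14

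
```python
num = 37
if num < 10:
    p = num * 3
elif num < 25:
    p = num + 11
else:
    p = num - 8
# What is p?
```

Trace (tracking p):
num = 37  # -> num = 37
if num < 10:  # condition is False
elif num < 25:  # condition is False
else:
    p = num - 8  # -> p = 29

Answer: 29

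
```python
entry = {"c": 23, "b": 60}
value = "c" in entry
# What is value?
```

Answer: True

Derivation:
Trace (tracking value):
entry = {'c': 23, 'b': 60}  # -> entry = {'c': 23, 'b': 60}
value = 'c' in entry  # -> value = True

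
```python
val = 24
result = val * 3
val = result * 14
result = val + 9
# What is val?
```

Answer: 1008

Derivation:
Trace (tracking val):
val = 24  # -> val = 24
result = val * 3  # -> result = 72
val = result * 14  # -> val = 1008
result = val + 9  # -> result = 1017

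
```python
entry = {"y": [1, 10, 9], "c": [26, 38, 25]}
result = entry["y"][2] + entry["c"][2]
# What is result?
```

Trace (tracking result):
entry = {'y': [1, 10, 9], 'c': [26, 38, 25]}  # -> entry = {'y': [1, 10, 9], 'c': [26, 38, 25]}
result = entry['y'][2] + entry['c'][2]  # -> result = 34

Answer: 34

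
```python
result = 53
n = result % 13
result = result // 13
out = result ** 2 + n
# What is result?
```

Trace (tracking result):
result = 53  # -> result = 53
n = result % 13  # -> n = 1
result = result // 13  # -> result = 4
out = result ** 2 + n  # -> out = 17

Answer: 4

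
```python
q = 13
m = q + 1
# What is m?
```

Trace (tracking m):
q = 13  # -> q = 13
m = q + 1  # -> m = 14

Answer: 14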